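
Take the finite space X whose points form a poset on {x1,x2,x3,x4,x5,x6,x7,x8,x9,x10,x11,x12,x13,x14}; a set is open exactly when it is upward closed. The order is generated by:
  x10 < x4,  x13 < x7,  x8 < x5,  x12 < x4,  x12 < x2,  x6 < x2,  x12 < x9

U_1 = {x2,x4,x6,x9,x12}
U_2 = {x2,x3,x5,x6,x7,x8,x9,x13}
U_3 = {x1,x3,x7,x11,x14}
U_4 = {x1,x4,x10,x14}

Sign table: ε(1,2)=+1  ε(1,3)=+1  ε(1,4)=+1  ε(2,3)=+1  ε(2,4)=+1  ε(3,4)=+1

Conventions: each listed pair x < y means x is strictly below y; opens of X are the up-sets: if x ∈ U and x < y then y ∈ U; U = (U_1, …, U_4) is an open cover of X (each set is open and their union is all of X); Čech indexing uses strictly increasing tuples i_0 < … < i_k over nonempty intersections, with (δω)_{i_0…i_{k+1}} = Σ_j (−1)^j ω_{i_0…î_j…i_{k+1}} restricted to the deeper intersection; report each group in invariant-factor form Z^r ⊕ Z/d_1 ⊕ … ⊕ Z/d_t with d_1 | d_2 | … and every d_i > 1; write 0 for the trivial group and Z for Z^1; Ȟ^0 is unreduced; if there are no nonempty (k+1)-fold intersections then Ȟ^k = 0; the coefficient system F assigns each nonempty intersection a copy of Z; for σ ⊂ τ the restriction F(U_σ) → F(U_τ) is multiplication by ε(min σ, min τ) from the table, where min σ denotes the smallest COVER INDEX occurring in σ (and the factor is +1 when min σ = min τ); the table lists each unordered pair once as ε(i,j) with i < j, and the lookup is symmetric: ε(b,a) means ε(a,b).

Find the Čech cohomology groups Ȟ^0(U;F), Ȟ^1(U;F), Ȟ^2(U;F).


Ȟ^0 ≅ Z; Ȟ^1 ≅ Z; Ȟ^2 ≅ 0

cover nerve:
  U12={x2,x6,x9} U14={x4} U23={x3,x7} U34={x1,x14}
C dims 4,4; δ0: rk 3, SNF 1^3
Ȟ^0: (4−3)−0=1 ⇒ Z
Ȟ^1: (4−0)−3=1 ⇒ Z
Ȟ^2: (0−0)−0=0 ⇒ 0


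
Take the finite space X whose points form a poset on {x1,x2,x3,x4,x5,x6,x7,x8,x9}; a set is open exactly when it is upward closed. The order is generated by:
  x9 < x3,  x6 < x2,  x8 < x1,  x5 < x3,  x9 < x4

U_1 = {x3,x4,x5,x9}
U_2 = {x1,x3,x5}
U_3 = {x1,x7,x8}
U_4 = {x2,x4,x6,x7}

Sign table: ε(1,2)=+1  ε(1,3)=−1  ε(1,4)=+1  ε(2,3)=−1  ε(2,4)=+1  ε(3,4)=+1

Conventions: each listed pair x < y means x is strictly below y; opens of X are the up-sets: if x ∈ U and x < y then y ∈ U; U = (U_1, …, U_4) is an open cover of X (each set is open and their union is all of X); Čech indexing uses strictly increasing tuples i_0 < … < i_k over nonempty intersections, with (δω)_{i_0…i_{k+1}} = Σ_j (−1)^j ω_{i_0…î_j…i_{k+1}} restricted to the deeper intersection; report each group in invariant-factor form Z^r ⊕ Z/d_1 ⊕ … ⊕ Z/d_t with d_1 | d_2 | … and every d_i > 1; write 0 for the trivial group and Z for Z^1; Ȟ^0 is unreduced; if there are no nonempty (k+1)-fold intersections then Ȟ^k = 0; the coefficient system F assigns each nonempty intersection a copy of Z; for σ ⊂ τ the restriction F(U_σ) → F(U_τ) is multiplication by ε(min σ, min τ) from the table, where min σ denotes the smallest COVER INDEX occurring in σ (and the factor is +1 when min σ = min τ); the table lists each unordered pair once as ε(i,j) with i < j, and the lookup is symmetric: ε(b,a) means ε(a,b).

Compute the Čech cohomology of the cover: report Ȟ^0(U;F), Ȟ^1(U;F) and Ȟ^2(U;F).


intersection data:
  U12={x3,x5} U14={x4} U23={x1} U34={x7}
C dims 4,4; δ0: rk 4, SNF 1^3·2
Ȟ^0 = (4 − 4) − 0 = 0, so Ȟ^0 ≅ 0
Ȟ^1 = (4 − 0) − 4 = 0 plus torsion [2], so Ȟ^1 ≅ Z/2
Ȟ^2 = (0 − 0) − 0 = 0, so Ȟ^2 ≅ 0

Ȟ^0(U;F) ≅ 0, Ȟ^1(U;F) ≅ Z/2 and Ȟ^2(U;F) ≅ 0


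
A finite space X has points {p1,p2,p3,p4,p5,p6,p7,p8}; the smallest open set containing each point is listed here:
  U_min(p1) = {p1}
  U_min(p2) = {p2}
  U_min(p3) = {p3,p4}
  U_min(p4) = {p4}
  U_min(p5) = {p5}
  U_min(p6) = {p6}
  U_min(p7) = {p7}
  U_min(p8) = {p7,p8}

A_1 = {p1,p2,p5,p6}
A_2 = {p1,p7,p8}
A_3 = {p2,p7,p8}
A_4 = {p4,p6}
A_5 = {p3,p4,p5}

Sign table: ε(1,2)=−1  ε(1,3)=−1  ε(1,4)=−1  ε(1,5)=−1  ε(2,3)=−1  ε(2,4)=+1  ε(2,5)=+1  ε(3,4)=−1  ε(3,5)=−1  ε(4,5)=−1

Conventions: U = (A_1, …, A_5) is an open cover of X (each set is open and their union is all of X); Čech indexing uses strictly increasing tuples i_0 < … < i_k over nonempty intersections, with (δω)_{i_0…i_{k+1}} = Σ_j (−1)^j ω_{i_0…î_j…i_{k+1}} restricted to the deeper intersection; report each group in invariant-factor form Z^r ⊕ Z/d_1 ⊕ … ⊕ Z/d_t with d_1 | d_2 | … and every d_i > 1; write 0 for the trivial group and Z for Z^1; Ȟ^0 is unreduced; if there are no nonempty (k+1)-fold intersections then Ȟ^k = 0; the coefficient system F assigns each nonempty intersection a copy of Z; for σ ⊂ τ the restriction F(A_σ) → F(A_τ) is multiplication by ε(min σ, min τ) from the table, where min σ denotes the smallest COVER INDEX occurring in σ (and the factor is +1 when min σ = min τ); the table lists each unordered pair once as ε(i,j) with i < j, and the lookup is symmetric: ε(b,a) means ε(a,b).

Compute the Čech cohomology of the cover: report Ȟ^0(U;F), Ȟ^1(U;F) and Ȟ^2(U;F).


Ȟ^0 ≅ 0, Ȟ^1 ≅ Z ⊕ Z/2, Ȟ^2 ≅ 0

nerve simplices:
  A12={p1} A13={p2} A14={p6} A15={p5} A23={p7,p8} A45={p4}
C dims 5,6; δ0: rk 5, SNF 1^4·2
degree 0: 5−5−0 = 0 → Ȟ^0 ≅ 0
degree 1: 6−0−5 = 1 plus torsion [2] → Ȟ^1 ≅ Z ⊕ Z/2
degree 2: 0−0−0 = 0 → Ȟ^2 ≅ 0


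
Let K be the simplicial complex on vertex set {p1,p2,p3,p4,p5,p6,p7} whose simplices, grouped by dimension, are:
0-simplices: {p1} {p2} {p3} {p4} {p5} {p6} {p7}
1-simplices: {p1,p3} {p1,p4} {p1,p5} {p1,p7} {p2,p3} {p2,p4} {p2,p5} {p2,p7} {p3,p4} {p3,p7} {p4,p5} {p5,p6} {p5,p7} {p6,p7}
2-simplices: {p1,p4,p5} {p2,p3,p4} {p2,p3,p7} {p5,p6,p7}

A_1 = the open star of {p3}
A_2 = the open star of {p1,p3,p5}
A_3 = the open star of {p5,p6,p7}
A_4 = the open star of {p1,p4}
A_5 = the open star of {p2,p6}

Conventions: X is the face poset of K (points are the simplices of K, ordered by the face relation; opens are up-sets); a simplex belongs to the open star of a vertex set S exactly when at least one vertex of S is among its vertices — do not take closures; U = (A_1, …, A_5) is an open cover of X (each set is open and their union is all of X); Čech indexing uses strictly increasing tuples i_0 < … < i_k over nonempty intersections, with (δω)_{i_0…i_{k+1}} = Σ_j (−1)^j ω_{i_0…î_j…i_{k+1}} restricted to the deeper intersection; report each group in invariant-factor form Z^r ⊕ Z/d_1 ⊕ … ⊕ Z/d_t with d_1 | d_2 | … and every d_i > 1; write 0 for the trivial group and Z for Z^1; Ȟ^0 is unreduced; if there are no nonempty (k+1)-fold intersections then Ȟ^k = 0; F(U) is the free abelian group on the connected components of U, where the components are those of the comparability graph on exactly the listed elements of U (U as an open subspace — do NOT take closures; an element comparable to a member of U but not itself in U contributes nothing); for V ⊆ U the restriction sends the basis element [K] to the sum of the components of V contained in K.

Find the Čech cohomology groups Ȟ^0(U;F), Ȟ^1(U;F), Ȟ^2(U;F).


nerve simplices:
  A1={{p3},{p1,p3},{p2,p3},{p3,p4},{p3,p7},{p2,p3,p4},{p2,p3,p7}} A2={{p1},{p3},{p5},{p1,p3},{p1,p4},{p1,p5},{p1,p7},{p2,p3},{p2,p5},{p3,p4},{p3,p7},{p4,p5},{p5,p6},{p5,p7},{p1,p4,p5},{p2,p3,p4},{p2,p3,p7},{p5,p6,p7}} A3={{p5},{p6},{p7},{p1,p5},{p1,p7},{p2,p5},{p2,p7},{p3,p7},{p4,p5},{p5,p6},{p5,p7},{p6,p7},{p1,p4,p5},{p2,p3,p7},{p5,p6,p7}} A4={{p1},{p4},{p1,p3},{p1,p4},{p1,p5},{p1,p7},{p2,p4},{p3,p4},{p4,p5},{p1,p4,p5},{p2,p3,p4}} A5={{p2},{p6},{p2,p3},{p2,p4},{p2,p5},{p2,p7},{p5,p6},{p6,p7},{p2,p3,p4},{p2,p3,p7},{p5,p6,p7}}
  A12={{p3},{p1,p3},{p2,p3},{p3,p4},{p3,p7},{p2,p3,p4},{p2,p3,p7}} A13={{p3,p7},{p2,p3,p7}} A14={{p1,p3},{p3,p4},{p2,p3,p4}} A15={{p2,p3},{p2,p3,p4},{p2,p3,p7}} A23={{p5},{p1,p5},{p1,p7},{p2,p5},{p3,p7},{p4,p5},{p5,p6},{p5,p7},{p1,p4,p5},{p2,p3,p7},{p5,p6,p7}} A24={{p1},{p1,p3},{p1,p4},{p1,p5},{p1,p7},{p3,p4},{p4,p5},{p1,p4,p5},{p2,p3,p4}} A25={{p2,p3},{p2,p5},{p5,p6},{p2,p3,p4},{p2,p3,p7},{p5,p6,p7}} A34={{p1,p5},{p1,p7},{p4,p5},{p1,p4,p5}} A35={{p6},{p2,p5},{p2,p7},{p5,p6},{p6,p7},{p2,p3,p7},{p5,p6,p7}} A45={{p2,p4},{p2,p3,p4}}
  A123={{p3,p7},{p2,p3,p7}} A124={{p1,p3},{p3,p4},{p2,p3,p4}} A125={{p2,p3},{p2,p3,p4},{p2,p3,p7}} A135={{p2,p3,p7}} A145={{p2,p3,p4}} A234={{p1,p5},{p1,p7},{p4,p5},{p1,p4,p5}} A235={{p2,p5},{p5,p6},{p2,p3,p7},{p5,p6,p7}} A245={{p2,p3,p4}}
  A1235={{p2,p3,p7}} A1245={{p2,p3,p4}}
components per intersection:
  A1: {{p3},{p1,p3},{p2,p3},{p3,p4},{p3,p7},{p2,p3,p4},{p2,p3,p7}}
  A2: {{p1},{p3},{p5},{p1,p3},{p1,p4},{p1,p5},{p1,p7},{p2,p3},{p2,p5},{p3,p4},{p3,p7},{p4,p5},{p5,p6},{p5,p7},{p1,p4,p5},{p2,p3,p4},{p2,p3,p7},{p5,p6,p7}}
  A3: {{p5},{p6},{p7},{p1,p5},{p1,p7},{p2,p5},{p2,p7},{p3,p7},{p4,p5},{p5,p6},{p5,p7},{p6,p7},{p1,p4,p5},{p2,p3,p7},{p5,p6,p7}}
  A4: {{p1},{p4},{p1,p3},{p1,p4},{p1,p5},{p1,p7},{p2,p4},{p3,p4},{p4,p5},{p1,p4,p5},{p2,p3,p4}}
  A5: {{p2},{p2,p3},{p2,p4},{p2,p5},{p2,p7},{p2,p3,p4},{p2,p3,p7}} {{p6},{p5,p6},{p6,p7},{p5,p6,p7}}
  A12: {{p3},{p1,p3},{p2,p3},{p3,p4},{p3,p7},{p2,p3,p4},{p2,p3,p7}}
  A13: {{p3,p7},{p2,p3,p7}}
  A14: {{p1,p3}} {{p3,p4},{p2,p3,p4}}
  A15: {{p2,p3},{p2,p3,p4},{p2,p3,p7}}
  A23: {{p5},{p1,p5},{p2,p5},{p4,p5},{p5,p6},{p5,p7},{p1,p4,p5},{p5,p6,p7}} {{p1,p7}} {{p3,p7},{p2,p3,p7}}
  A24: {{p1},{p1,p3},{p1,p4},{p1,p5},{p1,p7},{p4,p5},{p1,p4,p5}} {{p3,p4},{p2,p3,p4}}
  A25: {{p2,p3},{p2,p3,p4},{p2,p3,p7}} {{p2,p5}} {{p5,p6},{p5,p6,p7}}
  A34: {{p1,p5},{p4,p5},{p1,p4,p5}} {{p1,p7}}
  A35: {{p6},{p5,p6},{p6,p7},{p5,p6,p7}} {{p2,p5}} {{p2,p7},{p2,p3,p7}}
  A45: {{p2,p4},{p2,p3,p4}}
  A123: {{p3,p7},{p2,p3,p7}}
  A124: {{p1,p3}} {{p3,p4},{p2,p3,p4}}
  A125: {{p2,p3},{p2,p3,p4},{p2,p3,p7}}
  A135: {{p2,p3,p7}}
  A145: {{p2,p3,p4}}
  A234: {{p1,p5},{p4,p5},{p1,p4,p5}} {{p1,p7}}
  A235: {{p2,p5}} {{p5,p6},{p5,p6,p7}} {{p2,p3,p7}}
  A245: {{p2,p3,p4}}
  A1235: {{p2,p3,p7}}
  A1245: {{p2,p3,p4}}
C dims 6,19,12,2; δ0: rk 5, SNF 1^5; δ1: rk 10, SNF 1^10; δ2: rk 2, SNF 1^2
degree 0: 6−5−0 = 1 → Ȟ^0 ≅ Z
degree 1: 19−10−5 = 4 → Ȟ^1 ≅ Z^4
degree 2: 12−2−10 = 0 → Ȟ^2 ≅ 0

Ȟ^0 ≅ Z; Ȟ^1 ≅ Z^4; Ȟ^2 ≅ 0


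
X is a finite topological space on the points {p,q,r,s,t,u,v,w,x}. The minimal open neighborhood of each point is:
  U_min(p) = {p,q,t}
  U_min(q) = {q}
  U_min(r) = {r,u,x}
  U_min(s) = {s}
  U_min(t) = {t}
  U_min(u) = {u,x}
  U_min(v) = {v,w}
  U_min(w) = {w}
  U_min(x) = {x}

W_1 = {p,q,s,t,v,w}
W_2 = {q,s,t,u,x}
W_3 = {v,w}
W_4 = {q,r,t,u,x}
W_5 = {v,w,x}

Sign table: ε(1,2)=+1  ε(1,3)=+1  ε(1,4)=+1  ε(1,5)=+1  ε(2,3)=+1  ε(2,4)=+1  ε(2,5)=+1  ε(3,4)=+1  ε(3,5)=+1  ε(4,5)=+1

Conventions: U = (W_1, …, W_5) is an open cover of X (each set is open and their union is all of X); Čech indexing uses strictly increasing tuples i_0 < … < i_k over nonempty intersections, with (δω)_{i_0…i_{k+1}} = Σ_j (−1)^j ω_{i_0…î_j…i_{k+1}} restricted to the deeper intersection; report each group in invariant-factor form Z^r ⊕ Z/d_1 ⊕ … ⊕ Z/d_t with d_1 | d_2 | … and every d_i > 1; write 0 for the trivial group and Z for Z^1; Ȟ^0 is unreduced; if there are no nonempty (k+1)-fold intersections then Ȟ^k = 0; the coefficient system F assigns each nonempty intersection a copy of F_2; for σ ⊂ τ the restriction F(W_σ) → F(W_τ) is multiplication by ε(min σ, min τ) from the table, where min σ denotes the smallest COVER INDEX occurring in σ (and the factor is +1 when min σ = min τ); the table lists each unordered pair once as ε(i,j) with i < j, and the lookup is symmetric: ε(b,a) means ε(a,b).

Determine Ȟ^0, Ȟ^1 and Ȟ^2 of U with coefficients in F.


Ȟ^0 ≅ Z/2,  Ȟ^1 ≅ Z/2,  Ȟ^2 ≅ 0

intersection data:
  W12={q,s,t} W13={v,w} W14={q,t} W15={v,w} W24={q,t,u,x} W25={x} W35={v,w} W45={x}
  W124={q,t} W135={v,w} W245={x}
C dims 5,8,3; δ0: rk_F2 4; δ1: rk_F2 3
Ȟ^0 = (5 − 4) − 0 = 1, so Ȟ^0 ≅ Z/2
Ȟ^1 = (8 − 3) − 4 = 1, so Ȟ^1 ≅ Z/2
Ȟ^2 = (3 − 0) − 3 = 0, so Ȟ^2 ≅ 0


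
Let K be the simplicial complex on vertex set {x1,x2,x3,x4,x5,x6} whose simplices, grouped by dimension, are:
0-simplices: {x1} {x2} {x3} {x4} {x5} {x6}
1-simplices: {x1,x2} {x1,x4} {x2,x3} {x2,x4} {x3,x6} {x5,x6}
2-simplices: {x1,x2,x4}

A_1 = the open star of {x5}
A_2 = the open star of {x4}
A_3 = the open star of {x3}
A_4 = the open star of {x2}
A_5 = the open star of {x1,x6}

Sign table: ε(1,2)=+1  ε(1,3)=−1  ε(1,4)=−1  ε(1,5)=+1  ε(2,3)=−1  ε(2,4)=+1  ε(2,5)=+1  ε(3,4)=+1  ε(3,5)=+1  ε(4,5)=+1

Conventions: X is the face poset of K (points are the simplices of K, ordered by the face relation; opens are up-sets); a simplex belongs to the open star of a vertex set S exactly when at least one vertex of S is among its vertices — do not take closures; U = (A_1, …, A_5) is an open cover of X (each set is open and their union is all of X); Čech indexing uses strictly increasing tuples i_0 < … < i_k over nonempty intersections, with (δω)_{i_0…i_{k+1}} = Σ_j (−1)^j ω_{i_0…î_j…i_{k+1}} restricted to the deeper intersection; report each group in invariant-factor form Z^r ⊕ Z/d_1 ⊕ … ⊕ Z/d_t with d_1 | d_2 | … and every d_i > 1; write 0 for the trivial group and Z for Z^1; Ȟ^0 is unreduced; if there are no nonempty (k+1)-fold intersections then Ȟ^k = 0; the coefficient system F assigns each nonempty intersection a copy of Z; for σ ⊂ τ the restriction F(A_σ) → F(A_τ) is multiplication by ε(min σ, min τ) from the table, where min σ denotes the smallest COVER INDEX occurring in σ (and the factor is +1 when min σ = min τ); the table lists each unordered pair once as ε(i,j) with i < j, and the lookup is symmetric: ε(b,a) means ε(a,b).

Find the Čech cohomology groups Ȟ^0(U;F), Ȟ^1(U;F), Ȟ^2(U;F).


Ȟ^0 = Z, Ȟ^1 = Z and Ȟ^2 = 0

nonempty intersections:
  A1={{x5},{x5,x6}} A2={{x4},{x1,x4},{x2,x4},{x1,x2,x4}} A3={{x3},{x2,x3},{x3,x6}} A4={{x2},{x1,x2},{x2,x3},{x2,x4},{x1,x2,x4}} A5={{x1},{x6},{x1,x2},{x1,x4},{x3,x6},{x5,x6},{x1,x2,x4}}
  A15={{x5,x6}} A24={{x2,x4},{x1,x2,x4}} A25={{x1,x4},{x1,x2,x4}} A34={{x2,x3}} A35={{x3,x6}} A45={{x1,x2},{x1,x2,x4}}
  A245={{x1,x2,x4}}
C dims 5,6,1; δ0: rk 4, SNF 1^4; δ1: rk 1, SNF 1^1
Ȟ^0: (5−4)−0=1 ⇒ Z
Ȟ^1: (6−1)−4=1 ⇒ Z
Ȟ^2: (1−0)−1=0 ⇒ 0


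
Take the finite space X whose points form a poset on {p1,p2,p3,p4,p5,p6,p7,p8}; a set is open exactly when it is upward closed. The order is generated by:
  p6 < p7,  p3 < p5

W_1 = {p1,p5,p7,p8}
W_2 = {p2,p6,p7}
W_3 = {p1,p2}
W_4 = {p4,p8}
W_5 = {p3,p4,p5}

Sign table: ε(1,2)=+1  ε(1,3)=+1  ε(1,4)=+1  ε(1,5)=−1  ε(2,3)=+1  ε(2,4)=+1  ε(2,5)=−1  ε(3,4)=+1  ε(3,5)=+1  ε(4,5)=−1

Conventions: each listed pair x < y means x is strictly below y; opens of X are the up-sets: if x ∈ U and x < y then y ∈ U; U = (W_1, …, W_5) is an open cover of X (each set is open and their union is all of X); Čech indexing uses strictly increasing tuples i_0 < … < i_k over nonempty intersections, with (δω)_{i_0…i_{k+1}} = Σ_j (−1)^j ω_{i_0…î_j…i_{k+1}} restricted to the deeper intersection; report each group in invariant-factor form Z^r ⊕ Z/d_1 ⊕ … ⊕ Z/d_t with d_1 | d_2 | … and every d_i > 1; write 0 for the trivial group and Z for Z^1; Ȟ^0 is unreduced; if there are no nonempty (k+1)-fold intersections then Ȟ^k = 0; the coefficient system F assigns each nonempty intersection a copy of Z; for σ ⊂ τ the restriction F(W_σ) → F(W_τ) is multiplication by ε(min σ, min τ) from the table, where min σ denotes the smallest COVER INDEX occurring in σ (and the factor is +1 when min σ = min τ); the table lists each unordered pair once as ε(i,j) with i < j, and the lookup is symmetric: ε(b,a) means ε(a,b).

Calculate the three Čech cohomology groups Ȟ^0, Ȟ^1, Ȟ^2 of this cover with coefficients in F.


nonempty overlaps:
  W12={p7} W13={p1} W14={p8} W15={p5} W23={p2} W45={p4}
C dims 5,6; δ0: rk 4, SNF 1^4
degree 0: 5−4−0 = 1 → Ȟ^0 ≅ Z
degree 1: 6−0−4 = 2 → Ȟ^1 ≅ Z^2
degree 2: 0−0−0 = 0 → Ȟ^2 ≅ 0

Ȟ^0 ≅ Z, Ȟ^1 ≅ Z^2 and Ȟ^2 ≅ 0


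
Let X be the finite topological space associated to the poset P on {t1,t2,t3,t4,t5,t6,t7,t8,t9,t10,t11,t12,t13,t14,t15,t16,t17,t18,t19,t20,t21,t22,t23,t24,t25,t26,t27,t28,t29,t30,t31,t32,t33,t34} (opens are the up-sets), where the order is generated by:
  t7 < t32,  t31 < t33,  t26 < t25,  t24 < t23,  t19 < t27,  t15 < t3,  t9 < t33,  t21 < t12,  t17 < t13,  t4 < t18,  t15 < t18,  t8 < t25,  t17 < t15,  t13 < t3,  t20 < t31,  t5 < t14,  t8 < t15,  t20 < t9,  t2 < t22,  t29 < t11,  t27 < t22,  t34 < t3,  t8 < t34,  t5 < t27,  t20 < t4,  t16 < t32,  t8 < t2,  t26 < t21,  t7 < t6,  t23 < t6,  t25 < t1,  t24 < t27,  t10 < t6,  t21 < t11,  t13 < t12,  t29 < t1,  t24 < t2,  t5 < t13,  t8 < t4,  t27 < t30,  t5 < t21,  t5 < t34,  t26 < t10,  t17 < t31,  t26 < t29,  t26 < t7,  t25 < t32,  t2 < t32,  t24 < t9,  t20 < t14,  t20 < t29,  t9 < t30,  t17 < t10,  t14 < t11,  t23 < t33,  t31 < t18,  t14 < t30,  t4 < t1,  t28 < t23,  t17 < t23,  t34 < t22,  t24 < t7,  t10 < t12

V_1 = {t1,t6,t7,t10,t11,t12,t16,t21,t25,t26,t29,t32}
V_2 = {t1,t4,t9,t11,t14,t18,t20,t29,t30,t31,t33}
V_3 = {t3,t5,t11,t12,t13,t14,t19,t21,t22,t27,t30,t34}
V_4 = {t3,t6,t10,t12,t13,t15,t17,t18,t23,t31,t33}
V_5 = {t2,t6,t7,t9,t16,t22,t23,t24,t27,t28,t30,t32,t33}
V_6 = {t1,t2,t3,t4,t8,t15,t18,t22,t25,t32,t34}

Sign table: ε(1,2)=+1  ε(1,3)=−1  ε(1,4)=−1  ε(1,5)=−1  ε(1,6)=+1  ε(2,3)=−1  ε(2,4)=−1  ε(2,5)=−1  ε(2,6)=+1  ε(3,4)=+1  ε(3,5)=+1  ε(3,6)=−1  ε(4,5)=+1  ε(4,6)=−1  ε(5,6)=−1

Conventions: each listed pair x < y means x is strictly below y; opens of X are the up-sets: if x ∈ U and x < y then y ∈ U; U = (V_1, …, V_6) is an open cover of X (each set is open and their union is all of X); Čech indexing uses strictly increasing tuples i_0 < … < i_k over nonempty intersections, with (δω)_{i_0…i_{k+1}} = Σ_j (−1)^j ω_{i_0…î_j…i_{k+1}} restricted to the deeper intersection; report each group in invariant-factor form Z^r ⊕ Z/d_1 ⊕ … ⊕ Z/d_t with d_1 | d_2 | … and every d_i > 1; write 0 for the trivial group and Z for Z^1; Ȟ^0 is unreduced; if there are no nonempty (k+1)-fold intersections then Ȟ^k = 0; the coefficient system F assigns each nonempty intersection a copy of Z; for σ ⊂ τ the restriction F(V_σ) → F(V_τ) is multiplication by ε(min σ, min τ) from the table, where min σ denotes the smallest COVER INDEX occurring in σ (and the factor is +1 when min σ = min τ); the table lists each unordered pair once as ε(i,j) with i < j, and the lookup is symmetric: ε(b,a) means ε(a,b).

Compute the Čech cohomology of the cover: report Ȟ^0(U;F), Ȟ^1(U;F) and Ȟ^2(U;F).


Ȟ^0 = Z; Ȟ^1 = 0; Ȟ^2 = Z/2

cover nerve:
  V12={t1,t11,t29} V13={t11,t12,t21} V14={t6,t10,t12} V15={t6,t7,t16,t32} V16={t1,t25,t32} V23={t11,t14,t30} V24={t18,t31,t33} V25={t9,t30,t33} V26={t1,t4,t18} V34={t3,t12,t13} V35={t22,t27,t30} V36={t3,t22,t34} V45={t6,t23,t33} V46={t3,t15,t18} V56={t2,t22,t32}
  V123={t11} V126={t1} V134={t12} V145={t6} V156={t32} V235={t30} V245={t33} V246={t18} V346={t3} V356={t22}
C dims 6,15,10; δ0: rk 5, SNF 1^5; δ1: rk 10, SNF 1^9·2
Ȟ^0: (6−5)−0=1 ⇒ Z
Ȟ^1: (15−10)−5=0 ⇒ 0
Ȟ^2: (10−0)−10=0 plus torsion [2] ⇒ Z/2


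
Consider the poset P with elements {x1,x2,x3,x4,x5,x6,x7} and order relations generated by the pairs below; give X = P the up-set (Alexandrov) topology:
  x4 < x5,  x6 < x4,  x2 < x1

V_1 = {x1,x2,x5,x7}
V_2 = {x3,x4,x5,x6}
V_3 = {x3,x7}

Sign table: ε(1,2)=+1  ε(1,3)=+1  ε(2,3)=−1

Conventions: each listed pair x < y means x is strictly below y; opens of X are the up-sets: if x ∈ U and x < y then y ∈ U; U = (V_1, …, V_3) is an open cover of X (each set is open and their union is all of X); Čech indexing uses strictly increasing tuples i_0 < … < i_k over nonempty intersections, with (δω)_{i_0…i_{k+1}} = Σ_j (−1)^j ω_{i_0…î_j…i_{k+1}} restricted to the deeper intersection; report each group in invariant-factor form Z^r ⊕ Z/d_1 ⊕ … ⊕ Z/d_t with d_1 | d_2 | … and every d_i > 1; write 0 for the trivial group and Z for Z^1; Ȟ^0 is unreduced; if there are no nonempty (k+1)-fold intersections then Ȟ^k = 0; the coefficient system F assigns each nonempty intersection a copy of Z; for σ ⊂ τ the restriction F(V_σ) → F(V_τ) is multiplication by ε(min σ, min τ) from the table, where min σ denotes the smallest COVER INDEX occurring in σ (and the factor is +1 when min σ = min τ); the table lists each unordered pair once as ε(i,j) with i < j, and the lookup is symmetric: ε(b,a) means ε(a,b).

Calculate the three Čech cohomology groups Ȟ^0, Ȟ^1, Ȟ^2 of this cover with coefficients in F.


cover nerve:
  V12={x5} V13={x7} V23={x3}
C dims 3,3; δ0: rk 3, SNF 1^2·2
Ȟ^0: (3−3)−0=0 ⇒ 0
Ȟ^1: (3−0)−3=0 plus torsion [2] ⇒ Z/2
Ȟ^2: (0−0)−0=0 ⇒ 0

Ȟ^0(U;F) ≅ 0; Ȟ^1(U;F) ≅ Z/2; Ȟ^2(U;F) ≅ 0


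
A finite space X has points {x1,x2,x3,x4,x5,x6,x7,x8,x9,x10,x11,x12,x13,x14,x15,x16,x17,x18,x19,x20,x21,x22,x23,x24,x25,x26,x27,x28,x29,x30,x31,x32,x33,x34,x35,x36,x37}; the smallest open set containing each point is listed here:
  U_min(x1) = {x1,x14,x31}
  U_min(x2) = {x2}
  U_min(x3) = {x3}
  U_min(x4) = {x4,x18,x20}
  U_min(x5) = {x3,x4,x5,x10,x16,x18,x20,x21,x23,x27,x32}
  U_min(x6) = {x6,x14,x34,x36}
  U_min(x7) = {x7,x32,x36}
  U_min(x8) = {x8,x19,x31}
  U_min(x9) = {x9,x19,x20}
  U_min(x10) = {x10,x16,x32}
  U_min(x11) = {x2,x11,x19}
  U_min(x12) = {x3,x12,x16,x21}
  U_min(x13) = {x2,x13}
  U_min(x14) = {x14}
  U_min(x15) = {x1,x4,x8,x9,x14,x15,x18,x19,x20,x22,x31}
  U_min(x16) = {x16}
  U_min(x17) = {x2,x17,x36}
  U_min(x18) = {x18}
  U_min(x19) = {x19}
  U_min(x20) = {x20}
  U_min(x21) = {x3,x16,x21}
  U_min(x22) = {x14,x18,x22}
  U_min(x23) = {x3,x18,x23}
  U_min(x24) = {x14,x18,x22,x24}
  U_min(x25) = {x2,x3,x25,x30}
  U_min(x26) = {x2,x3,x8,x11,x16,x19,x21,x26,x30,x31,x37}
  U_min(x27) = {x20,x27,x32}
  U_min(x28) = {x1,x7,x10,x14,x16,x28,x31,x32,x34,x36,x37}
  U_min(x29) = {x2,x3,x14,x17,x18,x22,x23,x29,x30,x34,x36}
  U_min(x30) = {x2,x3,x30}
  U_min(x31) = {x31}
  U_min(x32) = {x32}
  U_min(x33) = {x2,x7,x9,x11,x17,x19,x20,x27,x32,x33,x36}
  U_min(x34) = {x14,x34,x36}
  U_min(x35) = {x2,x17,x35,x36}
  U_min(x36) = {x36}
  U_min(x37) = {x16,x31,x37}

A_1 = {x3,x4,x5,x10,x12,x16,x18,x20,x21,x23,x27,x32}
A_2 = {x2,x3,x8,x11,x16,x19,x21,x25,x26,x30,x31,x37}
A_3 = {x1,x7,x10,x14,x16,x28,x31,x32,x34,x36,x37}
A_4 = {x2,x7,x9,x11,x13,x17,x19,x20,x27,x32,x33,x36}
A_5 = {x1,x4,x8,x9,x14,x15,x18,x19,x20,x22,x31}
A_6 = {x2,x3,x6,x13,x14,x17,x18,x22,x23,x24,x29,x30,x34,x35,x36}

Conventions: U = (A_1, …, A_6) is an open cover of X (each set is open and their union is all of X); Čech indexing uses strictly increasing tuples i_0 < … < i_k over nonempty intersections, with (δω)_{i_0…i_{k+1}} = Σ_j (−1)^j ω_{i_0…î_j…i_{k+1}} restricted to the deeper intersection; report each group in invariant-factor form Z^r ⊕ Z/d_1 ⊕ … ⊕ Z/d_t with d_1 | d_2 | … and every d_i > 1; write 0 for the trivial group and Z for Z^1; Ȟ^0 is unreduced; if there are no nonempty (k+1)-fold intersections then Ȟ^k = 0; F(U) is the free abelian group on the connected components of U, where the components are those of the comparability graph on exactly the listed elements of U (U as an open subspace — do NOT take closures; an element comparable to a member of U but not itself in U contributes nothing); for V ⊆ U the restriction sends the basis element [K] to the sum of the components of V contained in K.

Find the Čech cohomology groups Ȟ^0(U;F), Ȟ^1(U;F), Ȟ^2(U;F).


nonempty intersections:
  A12={x3,x16,x21} A13={x10,x16,x32} A14={x20,x27,x32} A15={x4,x18,x20} A16={x3,x18,x23} A23={x16,x31,x37} A24={x2,x11,x19} A25={x8,x19,x31} A26={x2,x3,x30} A34={x7,x32,x36} A35={x1,x14,x31} A36={x14,x34,x36} A45={x9,x19,x20} A46={x2,x13,x17,x36} A56={x14,x18,x22}
  A123={x16} A126={x3} A134={x32} A145={x20} A156={x18} A235={x31} A245={x19} A246={x2} A346={x36} A356={x14}
components per intersection:
  A1: {x3,x4,x5,x10,x12,x16,x18,x20,x21,x23,x27,x32}
  A2: {x2,x3,x8,x11,x16,x19,x21,x25,x26,x30,x31,x37}
  A3: {x1,x7,x10,x14,x16,x28,x31,x32,x34,x36,x37}
  A4: {x2,x7,x9,x11,x13,x17,x19,x20,x27,x32,x33,x36}
  A5: {x1,x4,x8,x9,x14,x15,x18,x19,x20,x22,x31}
  A6: {x2,x3,x6,x13,x14,x17,x18,x22,x23,x24,x29,x30,x34,x35,x36}
  A12: {x3,x16,x21}
  A13: {x10,x16,x32}
  A14: {x20,x27,x32}
  A15: {x4,x18,x20}
  A16: {x3,x18,x23}
  A23: {x16,x31,x37}
  A24: {x2,x11,x19}
  A25: {x8,x19,x31}
  A26: {x2,x3,x30}
  A34: {x7,x32,x36}
  A35: {x1,x14,x31}
  A36: {x14,x34,x36}
  A45: {x9,x19,x20}
  A46: {x2,x13,x17,x36}
  A56: {x14,x18,x22}
  A123: {x16}
  A126: {x3}
  A134: {x32}
  A145: {x20}
  A156: {x18}
  A235: {x31}
  A245: {x19}
  A246: {x2}
  A346: {x36}
  A356: {x14}
C dims 6,15,10; δ0: rk 5, SNF 1^5; δ1: rk 10, SNF 1^9·2
Ȟ^0: (6−5)−0=1 ⇒ Z
Ȟ^1: (15−10)−5=0 ⇒ 0
Ȟ^2: (10−0)−10=0 plus torsion [2] ⇒ Z/2

Ȟ^0 = Z,  Ȟ^1 = 0,  Ȟ^2 = Z/2


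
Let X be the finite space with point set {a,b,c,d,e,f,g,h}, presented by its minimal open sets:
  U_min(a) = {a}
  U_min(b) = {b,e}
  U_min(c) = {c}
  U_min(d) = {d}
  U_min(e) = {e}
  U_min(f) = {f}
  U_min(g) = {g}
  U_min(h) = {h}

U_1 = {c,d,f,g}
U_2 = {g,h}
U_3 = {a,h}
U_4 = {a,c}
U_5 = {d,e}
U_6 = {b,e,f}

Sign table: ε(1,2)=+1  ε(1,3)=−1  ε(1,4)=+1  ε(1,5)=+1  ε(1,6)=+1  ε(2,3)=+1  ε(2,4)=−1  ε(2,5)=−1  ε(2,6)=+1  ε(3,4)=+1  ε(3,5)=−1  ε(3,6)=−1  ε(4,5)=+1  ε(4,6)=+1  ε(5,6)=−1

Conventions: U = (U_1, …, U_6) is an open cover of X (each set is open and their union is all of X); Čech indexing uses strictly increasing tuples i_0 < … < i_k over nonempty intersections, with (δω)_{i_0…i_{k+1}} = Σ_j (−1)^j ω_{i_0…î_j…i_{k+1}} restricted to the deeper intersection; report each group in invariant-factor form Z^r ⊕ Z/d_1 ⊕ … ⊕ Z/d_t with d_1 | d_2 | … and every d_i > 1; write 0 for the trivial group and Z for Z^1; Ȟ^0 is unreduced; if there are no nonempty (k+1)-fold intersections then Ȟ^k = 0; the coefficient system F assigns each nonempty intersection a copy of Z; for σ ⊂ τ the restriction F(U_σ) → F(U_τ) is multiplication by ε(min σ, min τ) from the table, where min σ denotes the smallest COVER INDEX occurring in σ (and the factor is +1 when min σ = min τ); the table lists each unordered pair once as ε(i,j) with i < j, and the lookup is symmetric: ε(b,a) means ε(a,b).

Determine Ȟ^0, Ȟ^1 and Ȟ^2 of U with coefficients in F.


Ȟ^0(U;F) ≅ 0; Ȟ^1(U;F) ≅ Z ⊕ Z/2; Ȟ^2(U;F) ≅ 0

nonempty intersections:
  U12={g} U14={c} U15={d} U16={f} U23={h} U34={a} U56={e}
C dims 6,7; δ0: rk 6, SNF 1^5·2
Ȟ^0: (6−6)−0=0 ⇒ 0
Ȟ^1: (7−0)−6=1 plus torsion [2] ⇒ Z ⊕ Z/2
Ȟ^2: (0−0)−0=0 ⇒ 0


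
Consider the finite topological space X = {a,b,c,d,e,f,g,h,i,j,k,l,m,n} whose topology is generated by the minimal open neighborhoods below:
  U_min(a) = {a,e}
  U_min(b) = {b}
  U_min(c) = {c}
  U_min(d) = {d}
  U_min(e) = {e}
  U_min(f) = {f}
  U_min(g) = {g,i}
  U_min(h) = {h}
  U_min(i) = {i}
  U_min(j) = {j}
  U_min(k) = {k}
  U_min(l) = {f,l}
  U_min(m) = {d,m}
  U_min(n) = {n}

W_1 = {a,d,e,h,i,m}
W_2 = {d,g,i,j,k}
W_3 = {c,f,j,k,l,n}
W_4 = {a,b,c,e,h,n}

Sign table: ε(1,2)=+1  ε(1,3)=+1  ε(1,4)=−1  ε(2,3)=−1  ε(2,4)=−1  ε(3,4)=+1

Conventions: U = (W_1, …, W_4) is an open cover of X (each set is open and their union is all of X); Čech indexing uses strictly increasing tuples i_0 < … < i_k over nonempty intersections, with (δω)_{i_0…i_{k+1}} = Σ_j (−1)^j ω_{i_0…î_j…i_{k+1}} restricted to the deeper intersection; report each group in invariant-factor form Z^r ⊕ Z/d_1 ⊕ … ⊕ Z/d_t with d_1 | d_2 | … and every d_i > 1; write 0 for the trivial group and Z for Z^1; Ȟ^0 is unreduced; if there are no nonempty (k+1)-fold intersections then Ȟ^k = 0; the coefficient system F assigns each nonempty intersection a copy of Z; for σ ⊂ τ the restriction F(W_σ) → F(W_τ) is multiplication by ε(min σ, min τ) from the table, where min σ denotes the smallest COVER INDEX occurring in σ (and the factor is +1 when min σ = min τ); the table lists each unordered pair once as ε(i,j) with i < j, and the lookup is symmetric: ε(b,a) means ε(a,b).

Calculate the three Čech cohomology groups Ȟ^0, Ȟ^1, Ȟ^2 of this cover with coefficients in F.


nerve simplices:
  W12={d,i} W14={a,e,h} W23={j,k} W34={c,n}
C dims 4,4; δ0: rk 3, SNF 1^3
degree 0: 4−3−0 = 1 → Ȟ^0 ≅ Z
degree 1: 4−0−3 = 1 → Ȟ^1 ≅ Z
degree 2: 0−0−0 = 0 → Ȟ^2 ≅ 0

Ȟ^0 ≅ Z, Ȟ^1 ≅ Z and Ȟ^2 ≅ 0


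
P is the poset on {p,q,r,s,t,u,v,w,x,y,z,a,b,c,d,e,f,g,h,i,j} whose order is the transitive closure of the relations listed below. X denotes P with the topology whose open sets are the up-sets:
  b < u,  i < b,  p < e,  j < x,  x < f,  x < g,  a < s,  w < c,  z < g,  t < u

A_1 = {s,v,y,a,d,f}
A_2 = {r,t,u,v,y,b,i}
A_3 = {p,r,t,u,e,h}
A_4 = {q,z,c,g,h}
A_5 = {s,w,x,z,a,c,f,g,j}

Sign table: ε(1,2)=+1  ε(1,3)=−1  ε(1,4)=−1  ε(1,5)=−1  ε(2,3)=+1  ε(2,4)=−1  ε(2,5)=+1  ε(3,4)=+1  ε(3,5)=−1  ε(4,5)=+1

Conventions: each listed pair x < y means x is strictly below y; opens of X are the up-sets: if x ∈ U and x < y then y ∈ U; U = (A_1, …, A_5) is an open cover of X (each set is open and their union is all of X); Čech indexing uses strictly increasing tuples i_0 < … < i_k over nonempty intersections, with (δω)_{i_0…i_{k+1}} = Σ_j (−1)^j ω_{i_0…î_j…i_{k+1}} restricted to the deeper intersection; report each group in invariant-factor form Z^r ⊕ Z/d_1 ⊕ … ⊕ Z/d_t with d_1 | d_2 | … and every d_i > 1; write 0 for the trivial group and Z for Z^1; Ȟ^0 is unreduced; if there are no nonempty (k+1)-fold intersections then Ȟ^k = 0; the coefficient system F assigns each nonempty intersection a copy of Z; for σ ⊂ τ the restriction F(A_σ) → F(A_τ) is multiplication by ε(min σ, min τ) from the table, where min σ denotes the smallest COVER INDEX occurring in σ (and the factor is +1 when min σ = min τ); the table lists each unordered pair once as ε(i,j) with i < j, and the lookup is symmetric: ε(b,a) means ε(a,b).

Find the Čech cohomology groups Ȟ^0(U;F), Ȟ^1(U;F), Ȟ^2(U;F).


Ȟ^0 = 0, Ȟ^1 = Z/2, Ȟ^2 = 0

intersection data:
  A12={v,y} A15={s,a,f} A23={r,t,u} A34={h} A45={z,c,g}
C dims 5,5; δ0: rk 5, SNF 1^4·2
Ȟ^0 = (5 − 5) − 0 = 0, so Ȟ^0 ≅ 0
Ȟ^1 = (5 − 0) − 5 = 0 plus torsion [2], so Ȟ^1 ≅ Z/2
Ȟ^2 = (0 − 0) − 0 = 0, so Ȟ^2 ≅ 0


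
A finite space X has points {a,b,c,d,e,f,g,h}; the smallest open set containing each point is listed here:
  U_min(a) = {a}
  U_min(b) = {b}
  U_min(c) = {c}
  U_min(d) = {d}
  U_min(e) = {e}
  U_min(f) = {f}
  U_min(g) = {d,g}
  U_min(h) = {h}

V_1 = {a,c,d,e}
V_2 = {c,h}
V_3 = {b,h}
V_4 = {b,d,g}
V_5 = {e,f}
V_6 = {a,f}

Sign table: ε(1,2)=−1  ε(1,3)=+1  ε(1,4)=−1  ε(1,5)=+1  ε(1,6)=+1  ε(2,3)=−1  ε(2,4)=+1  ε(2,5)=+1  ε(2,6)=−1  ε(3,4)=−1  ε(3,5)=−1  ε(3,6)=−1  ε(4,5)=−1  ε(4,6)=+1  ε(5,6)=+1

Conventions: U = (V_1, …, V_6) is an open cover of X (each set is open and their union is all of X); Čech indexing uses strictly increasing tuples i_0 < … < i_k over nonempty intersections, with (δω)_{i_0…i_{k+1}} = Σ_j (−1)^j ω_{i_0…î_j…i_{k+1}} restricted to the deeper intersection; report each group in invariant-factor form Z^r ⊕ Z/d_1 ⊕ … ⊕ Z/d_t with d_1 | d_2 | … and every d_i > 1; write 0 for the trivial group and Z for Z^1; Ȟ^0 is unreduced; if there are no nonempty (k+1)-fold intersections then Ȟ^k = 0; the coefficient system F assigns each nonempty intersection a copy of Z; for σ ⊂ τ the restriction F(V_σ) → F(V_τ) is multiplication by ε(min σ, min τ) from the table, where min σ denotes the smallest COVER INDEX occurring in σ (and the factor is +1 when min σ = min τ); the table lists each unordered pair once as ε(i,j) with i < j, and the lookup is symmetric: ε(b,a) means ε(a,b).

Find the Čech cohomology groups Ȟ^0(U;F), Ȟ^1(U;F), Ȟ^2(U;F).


Ȟ^0(U;F) ≅ Z; Ȟ^1(U;F) ≅ Z^2; Ȟ^2(U;F) ≅ 0

nonempty intersections:
  V12={c} V14={d} V15={e} V16={a} V23={h} V34={b} V56={f}
C dims 6,7; δ0: rk 5, SNF 1^5
Ȟ^0: (6−5)−0=1 ⇒ Z
Ȟ^1: (7−0)−5=2 ⇒ Z^2
Ȟ^2: (0−0)−0=0 ⇒ 0


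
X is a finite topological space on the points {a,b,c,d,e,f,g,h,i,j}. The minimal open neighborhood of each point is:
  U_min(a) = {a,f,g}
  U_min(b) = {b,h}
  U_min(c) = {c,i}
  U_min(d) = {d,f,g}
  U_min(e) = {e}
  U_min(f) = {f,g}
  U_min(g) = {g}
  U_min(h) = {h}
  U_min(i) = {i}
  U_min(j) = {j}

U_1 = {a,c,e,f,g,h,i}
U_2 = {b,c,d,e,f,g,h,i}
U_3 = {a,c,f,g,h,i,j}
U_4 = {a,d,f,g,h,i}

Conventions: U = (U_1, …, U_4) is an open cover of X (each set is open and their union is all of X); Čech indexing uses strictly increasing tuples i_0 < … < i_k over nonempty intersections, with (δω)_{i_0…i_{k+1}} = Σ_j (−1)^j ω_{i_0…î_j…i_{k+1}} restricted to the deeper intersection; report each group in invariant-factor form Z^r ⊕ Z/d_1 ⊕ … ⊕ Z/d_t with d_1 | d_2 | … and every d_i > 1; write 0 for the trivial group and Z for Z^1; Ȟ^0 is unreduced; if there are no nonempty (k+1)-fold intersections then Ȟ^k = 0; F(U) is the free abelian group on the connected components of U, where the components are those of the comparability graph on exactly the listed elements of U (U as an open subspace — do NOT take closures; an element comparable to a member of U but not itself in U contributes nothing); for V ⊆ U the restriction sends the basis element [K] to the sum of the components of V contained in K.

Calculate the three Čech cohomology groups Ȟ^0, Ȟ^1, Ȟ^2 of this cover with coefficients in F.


nerve simplices:
  U12={c,e,f,g,h,i} U13={a,c,f,g,h,i} U14={a,f,g,h,i} U23={c,f,g,h,i} U24={d,f,g,h,i} U34={a,f,g,h,i}
  U123={c,f,g,h,i} U124={f,g,h,i} U134={a,f,g,h,i} U234={f,g,h,i}
  U1234={f,g,h,i}
components per intersection:
  U1: {a,f,g} {c,i} {e} {h}
  U2: {b,h} {c,i} {d,f,g} {e}
  U3: {a,f,g} {c,i} {h} {j}
  U4: {a,d,f,g} {h} {i}
  U12: {c,i} {e} {f,g} {h}
  U13: {a,f,g} {c,i} {h}
  U14: {a,f,g} {h} {i}
  U23: {c,i} {f,g} {h}
  U24: {d,f,g} {h} {i}
  U34: {a,f,g} {h} {i}
  U123: {c,i} {f,g} {h}
  U124: {f,g} {h} {i}
  U134: {a,f,g} {h} {i}
  U234: {f,g} {h} {i}
  U1234: {f,g} {h} {i}
C dims 15,19,12,3; δ0: rk 10, SNF 1^10; δ1: rk 9, SNF 1^9; δ2: rk 3, SNF 1^3
degree 0: 15−10−0 = 5 → Ȟ^0 ≅ Z^5
degree 1: 19−9−10 = 0 → Ȟ^1 ≅ 0
degree 2: 12−3−9 = 0 → Ȟ^2 ≅ 0

Ȟ^0 ≅ Z^5; Ȟ^1 ≅ 0; Ȟ^2 ≅ 0


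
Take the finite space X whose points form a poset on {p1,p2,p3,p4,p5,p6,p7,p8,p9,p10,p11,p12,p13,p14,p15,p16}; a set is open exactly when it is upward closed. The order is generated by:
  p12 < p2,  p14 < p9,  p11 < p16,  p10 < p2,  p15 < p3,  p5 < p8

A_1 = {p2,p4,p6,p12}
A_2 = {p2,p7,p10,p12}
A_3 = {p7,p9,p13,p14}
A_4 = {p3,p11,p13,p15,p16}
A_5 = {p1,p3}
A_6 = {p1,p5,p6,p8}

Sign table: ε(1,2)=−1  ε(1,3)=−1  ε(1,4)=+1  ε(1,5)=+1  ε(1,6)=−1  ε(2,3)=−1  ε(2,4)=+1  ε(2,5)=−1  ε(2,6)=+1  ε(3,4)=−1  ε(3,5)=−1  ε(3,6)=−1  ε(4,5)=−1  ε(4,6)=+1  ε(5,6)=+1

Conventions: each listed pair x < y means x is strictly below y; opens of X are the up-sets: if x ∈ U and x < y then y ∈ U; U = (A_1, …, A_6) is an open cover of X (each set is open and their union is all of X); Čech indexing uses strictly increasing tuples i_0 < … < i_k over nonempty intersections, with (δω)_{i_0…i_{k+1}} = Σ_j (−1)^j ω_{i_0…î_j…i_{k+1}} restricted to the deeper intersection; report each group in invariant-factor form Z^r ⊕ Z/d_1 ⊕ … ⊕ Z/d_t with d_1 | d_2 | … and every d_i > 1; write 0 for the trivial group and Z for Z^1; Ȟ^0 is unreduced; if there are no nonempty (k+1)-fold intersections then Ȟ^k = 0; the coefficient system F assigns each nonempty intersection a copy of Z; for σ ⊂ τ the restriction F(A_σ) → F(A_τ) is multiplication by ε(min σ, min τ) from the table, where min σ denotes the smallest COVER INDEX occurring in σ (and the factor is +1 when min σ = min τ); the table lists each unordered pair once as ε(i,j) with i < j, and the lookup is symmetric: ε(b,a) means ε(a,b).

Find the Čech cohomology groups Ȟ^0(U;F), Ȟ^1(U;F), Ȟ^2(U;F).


Ȟ^0 ≅ 0, Ȟ^1 ≅ Z/2, Ȟ^2 ≅ 0

cover nerve:
  A12={p2,p12} A16={p6} A23={p7} A34={p13} A45={p3} A56={p1}
C dims 6,6; δ0: rk 6, SNF 1^5·2
Ȟ^0: (6−6)−0=0 ⇒ 0
Ȟ^1: (6−0)−6=0 plus torsion [2] ⇒ Z/2
Ȟ^2: (0−0)−0=0 ⇒ 0


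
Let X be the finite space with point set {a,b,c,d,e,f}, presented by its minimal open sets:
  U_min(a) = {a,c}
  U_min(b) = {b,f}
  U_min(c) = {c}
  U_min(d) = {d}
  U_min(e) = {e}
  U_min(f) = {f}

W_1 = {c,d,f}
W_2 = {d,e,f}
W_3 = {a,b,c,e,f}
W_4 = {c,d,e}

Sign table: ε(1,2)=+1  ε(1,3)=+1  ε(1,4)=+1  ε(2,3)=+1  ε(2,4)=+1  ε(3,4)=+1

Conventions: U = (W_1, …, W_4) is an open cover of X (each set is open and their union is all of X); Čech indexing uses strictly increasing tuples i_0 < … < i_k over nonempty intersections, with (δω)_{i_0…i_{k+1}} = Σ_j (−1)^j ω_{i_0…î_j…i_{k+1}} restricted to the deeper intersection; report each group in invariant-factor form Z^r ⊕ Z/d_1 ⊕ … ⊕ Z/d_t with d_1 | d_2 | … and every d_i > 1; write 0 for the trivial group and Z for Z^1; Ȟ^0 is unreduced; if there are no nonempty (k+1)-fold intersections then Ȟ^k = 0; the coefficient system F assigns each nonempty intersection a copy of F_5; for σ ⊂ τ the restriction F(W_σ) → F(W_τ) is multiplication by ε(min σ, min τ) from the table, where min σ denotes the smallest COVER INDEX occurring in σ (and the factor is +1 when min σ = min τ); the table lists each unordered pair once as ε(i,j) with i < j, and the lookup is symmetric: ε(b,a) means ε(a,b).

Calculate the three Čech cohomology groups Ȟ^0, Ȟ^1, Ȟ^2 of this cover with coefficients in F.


Ȟ^0 ≅ Z/5, Ȟ^1 ≅ 0, Ȟ^2 ≅ Z/5

cover nerve:
  W12={d,f} W13={c,f} W14={c,d} W23={e,f} W24={d,e} W34={c,e}
  W123={f} W124={d} W134={c} W234={e}
C dims 4,6,4; δ0: rk_F5 3; δ1: rk_F5 3
Ȟ^0: (4−3)−0=1 ⇒ Z/5
Ȟ^1: (6−3)−3=0 ⇒ 0
Ȟ^2: (4−0)−3=1 ⇒ Z/5


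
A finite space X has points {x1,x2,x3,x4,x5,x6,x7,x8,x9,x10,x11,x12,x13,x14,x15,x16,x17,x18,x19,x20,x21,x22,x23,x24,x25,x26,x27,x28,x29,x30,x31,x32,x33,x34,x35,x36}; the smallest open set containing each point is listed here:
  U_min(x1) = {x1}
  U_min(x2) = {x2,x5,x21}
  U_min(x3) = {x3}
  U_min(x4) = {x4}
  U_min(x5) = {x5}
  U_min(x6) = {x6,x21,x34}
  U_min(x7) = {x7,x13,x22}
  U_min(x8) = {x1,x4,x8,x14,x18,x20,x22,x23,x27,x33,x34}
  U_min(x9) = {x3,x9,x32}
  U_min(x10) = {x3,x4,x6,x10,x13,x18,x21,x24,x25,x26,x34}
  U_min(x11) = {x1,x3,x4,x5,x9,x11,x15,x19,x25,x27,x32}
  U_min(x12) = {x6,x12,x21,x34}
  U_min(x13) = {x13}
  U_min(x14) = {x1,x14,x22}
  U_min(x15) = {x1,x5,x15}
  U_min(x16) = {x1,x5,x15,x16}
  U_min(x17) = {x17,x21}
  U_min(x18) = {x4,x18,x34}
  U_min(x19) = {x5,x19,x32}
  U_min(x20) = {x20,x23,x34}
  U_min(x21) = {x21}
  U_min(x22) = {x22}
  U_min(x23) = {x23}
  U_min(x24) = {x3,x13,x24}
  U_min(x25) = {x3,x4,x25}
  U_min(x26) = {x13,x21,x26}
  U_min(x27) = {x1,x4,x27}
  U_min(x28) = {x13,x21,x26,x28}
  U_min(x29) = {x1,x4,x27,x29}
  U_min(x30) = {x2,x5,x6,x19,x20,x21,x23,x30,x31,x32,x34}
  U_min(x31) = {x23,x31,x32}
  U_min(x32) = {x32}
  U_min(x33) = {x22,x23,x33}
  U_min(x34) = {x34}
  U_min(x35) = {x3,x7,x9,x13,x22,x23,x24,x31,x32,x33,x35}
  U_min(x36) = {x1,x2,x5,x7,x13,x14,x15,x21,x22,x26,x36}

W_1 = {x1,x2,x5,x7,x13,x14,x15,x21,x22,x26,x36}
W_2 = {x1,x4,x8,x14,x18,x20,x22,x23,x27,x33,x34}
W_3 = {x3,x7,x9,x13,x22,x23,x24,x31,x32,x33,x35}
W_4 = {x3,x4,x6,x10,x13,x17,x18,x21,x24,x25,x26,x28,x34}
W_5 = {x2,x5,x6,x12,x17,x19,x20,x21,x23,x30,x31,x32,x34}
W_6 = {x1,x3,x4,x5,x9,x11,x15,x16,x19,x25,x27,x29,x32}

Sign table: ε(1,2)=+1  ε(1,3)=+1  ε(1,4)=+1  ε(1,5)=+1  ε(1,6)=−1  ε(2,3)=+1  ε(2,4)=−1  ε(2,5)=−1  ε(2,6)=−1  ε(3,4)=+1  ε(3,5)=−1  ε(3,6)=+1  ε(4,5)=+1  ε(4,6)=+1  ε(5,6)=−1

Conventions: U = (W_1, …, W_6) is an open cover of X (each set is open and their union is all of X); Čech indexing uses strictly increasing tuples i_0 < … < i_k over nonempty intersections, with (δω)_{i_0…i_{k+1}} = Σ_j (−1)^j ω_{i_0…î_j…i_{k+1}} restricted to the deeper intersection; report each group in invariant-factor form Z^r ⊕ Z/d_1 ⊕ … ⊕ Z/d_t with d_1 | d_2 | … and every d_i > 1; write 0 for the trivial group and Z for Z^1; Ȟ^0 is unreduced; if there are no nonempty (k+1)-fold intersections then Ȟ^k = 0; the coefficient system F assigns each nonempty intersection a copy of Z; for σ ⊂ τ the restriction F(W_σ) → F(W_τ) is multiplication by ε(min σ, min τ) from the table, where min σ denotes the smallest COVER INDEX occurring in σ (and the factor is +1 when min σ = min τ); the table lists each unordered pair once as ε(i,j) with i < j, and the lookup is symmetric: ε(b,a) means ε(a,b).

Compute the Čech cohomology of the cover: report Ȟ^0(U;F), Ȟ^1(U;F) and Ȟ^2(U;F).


Ȟ^0 = 0; Ȟ^1 = Z/2; Ȟ^2 = Z

nonempty intersections:
  W12={x1,x14,x22} W13={x7,x13,x22} W14={x13,x21,x26} W15={x2,x5,x21} W16={x1,x5,x15} W23={x22,x23,x33} W24={x4,x18,x34} W25={x20,x23,x34} W26={x1,x4,x27} W34={x3,x13,x24} W35={x23,x31,x32} W36={x3,x9,x32} W45={x6,x17,x21,x34} W46={x3,x4,x25} W56={x5,x19,x32}
  W123={x22} W126={x1} W134={x13} W145={x21} W156={x5} W235={x23} W245={x34} W246={x4} W346={x3} W356={x32}
C dims 6,15,10; δ0: rk 6, SNF 1^5·2; δ1: rk 9, SNF 1^9
Ȟ^0: (6−6)−0=0 ⇒ 0
Ȟ^1: (15−9)−6=0 plus torsion [2] ⇒ Z/2
Ȟ^2: (10−0)−9=1 ⇒ Z
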